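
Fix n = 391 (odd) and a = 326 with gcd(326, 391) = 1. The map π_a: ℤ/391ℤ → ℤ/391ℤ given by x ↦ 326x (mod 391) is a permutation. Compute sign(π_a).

Start at x=386: 386 → 325 → 380 → 324 → 54 → 9 → 197 → … (one orbit).
Cycle lengths of π_326 on ℤ/391ℤ: [176, 176, 16, 11, 11, 1]; 6 cycles in total.
sign(π) = (−1)^{n − #cycles} = (−1)^{391−6} = (−1)^385 = -1.

-1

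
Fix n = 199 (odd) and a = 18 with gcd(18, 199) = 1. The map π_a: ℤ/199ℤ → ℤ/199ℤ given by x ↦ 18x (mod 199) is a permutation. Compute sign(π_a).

+1

Start at x=114: 114 → 62 → 121 → 188 → 1 → 18 → 125 → … (one orbit).
The orbit structure of x ↦ 18x mod 199: 19 orbits of sizes [11, 11, 11, 11, 11, 11, 11, 11, 11, 11, 11, 11, 11, 11, 11, 11, 11, 11, 1].
199 − 19 = 180 transpositions; sign(π) = (−1)^180 = +1.
(18|199)_J = +1 (Zolotarev's lemma cross-check).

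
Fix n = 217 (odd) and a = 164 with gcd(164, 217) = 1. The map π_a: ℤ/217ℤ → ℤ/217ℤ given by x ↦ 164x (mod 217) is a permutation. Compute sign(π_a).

Trace 107: π^k(107) = [107, 188, 18, 131, 1, 164, 205] for k=0..6.
The orbit structure of x ↦ 164x mod 217: 10 orbits of sizes [30, 30, 30, 30, 30, 30, 15, 15, 6, 1].
With 10 cycles on 217 points, sign = (−1)^{217−10} = -1.
Via Zolotarev, sign(π_{164}) = (164|217) = -1.

-1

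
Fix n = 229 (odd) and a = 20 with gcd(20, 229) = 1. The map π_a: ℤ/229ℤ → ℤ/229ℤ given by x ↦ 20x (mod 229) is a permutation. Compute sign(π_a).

Trace 121: π^k(121) = [121, 130, 81, 17, 111, 159, 203] for k=0..6.
5 cycles of lengths [57, 57, 57, 57, 1].
n − c = 229 − 5 = 224; sign = (−1)^224 = +1.
(20|229)_J = +1 (Zolotarev's lemma cross-check).

+1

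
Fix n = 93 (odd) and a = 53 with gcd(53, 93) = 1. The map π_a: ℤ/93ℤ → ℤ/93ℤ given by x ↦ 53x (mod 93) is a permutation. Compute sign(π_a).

Orbit of 44 under x↦53x: [44, 7, 92, 40, 74, 16, 11]… (length divides ord_93(53)).
Cycle lengths of π_53 on ℤ/93ℤ: [30, 30, 30, 2, 1]; 5 cycles in total.
93 − 5 = 88 transpositions; sign(π) = (−1)^88 = +1.

+1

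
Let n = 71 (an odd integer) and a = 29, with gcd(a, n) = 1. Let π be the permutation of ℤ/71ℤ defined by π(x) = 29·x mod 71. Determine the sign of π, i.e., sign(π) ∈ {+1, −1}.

Start at x=30: 30 → 18 → 25 → 15 → 9 → 48 → 43 → … (one orbit).
3 cycles of lengths [35, 35, 1].
n − c = 71 − 3 = 68; sign = (−1)^68 = +1.
Check: (29/71) = +1 by Zolotarev.

+1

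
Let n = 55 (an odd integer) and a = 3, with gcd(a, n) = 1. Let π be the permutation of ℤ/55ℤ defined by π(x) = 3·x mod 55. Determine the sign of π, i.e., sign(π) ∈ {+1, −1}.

Trace 27: π^k(27) = [27, 26, 23, 14, 42, 16, 48] for k=0..6.
The orbit structure of x ↦ 3x mod 55: 6 orbits of sizes [20, 20, 5, 5, 4, 1].
sign(π) = (−1)^{n − #cycles} = (−1)^{55−6} = (−1)^49 = -1.
Zolotarev: (3|55) = -1, matching the cycle-count sign.

-1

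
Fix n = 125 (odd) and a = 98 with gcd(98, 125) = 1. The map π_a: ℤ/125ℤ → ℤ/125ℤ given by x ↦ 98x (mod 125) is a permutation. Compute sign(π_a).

-1

Start at x=48: 48 → 79 → 117 → 91 → 43 → 89 → 97 → … (one orbit).
Cycle lengths of π_98 on ℤ/125ℤ: [100, 20, 4, 1]; 4 cycles in total.
n − c = 125 − 4 = 121; sign = (−1)^121 = -1.
(98|125)_J = -1 (Zolotarev's lemma cross-check).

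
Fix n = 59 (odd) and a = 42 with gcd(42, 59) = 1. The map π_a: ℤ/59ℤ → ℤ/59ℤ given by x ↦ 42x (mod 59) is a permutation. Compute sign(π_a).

-1

Trace 32: π^k(32) = [32, 46, 44, 19, 31, 4, 50] for k=0..6.
The orbit structure of x ↦ 42x mod 59: 2 orbits of sizes [58, 1].
2 cycles on 59: each ℓ→(−1)^(ℓ−1), product (−1)^57 = -1.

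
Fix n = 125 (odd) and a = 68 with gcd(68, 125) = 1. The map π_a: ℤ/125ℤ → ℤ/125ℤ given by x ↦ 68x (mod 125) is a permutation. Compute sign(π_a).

-1

Orbit of 68 under x↦68x: [68, 124, 57, 1]… (length divides ord_125(68)).
The orbit structure of x ↦ 68x mod 125: 32 orbits of sizes [4, 4, 4, 4, 4, 4, 4, 4, 4, 4, 4, 4, 4, 4, 4, 4, 4, 4, 4, 4, 4, 4, 4, 4, 4, 4, 4, 4, 4, 4, 4, 1].
With 32 cycles on 125 points, sign = (−1)^{125−32} = -1.
Zolotarev: (68|125) = -1, matching the cycle-count sign.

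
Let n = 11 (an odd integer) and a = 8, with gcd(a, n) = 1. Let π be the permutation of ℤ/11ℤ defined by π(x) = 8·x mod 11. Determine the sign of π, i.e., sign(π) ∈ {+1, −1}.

Start at x=9: 9 → 6 → 4 → 10 → 3 → 2 → 5 → … (one orbit).
2 cycles of lengths [10, 1].
2 cycles on 11: each ℓ→(−1)^(ℓ−1), product (−1)^9 = -1.
Via Zolotarev, sign(π_{8}) = (8|11) = -1.

-1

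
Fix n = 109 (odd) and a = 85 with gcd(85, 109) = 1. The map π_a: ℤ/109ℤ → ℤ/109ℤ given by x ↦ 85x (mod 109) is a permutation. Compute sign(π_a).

-1

Orbit of 4 under x↦85x: [4, 13, 15, 76, 29, 67, 27]… (length divides ord_109(85)).
Decompose π into cycles: lengths [108, 1] (2 cycles, including the fixed point 0).
109 − 2 = 107 transpositions; sign(π) = (−1)^107 = -1.
The Jacobi symbol (85|109) = -1 (Zolotarev) agrees.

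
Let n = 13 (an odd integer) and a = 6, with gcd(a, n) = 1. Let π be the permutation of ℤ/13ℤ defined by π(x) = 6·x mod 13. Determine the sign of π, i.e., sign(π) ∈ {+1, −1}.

-1

Orbit of 12 under x↦6x: [12, 7, 3, 5, 4, 11, 1]… (length divides ord_13(6)).
Cycle lengths of π_6 on ℤ/13ℤ: [12, 1]; 2 cycles in total.
2 cycles on 13: each ℓ→(−1)^(ℓ−1), product (−1)^11 = -1.
Zolotarev: (6|13) = -1, matching the cycle-count sign.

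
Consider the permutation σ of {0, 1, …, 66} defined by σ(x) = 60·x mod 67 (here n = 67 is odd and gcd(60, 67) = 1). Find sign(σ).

Trace 19: π^k(19) = [19, 1, 60, 49, 59, 56, 10] for k=0..6.
Cycle lengths of π_60 on ℤ/67ℤ: [33, 33, 1]; 3 cycles in total.
With 3 cycles on 67 points, sign = (−1)^{67−3} = +1.
Zolotarev: (60|67) = +1, matching the cycle-count sign.

+1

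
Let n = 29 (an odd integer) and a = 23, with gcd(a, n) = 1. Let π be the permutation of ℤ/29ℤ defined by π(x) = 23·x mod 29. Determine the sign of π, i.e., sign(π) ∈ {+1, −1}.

Start at x=20: 20 → 25 → 24 → 1 → 23 → 7 → 16 → 20 (one orbit).
5 cycles of lengths [7, 7, 7, 7, 1].
n − c = 29 − 5 = 24; sign = (−1)^24 = +1.
Zolotarev: (23|29) = +1, matching the cycle-count sign.

+1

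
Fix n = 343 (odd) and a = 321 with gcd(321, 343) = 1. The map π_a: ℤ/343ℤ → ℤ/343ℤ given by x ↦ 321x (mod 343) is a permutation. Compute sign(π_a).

Orbit of 202 under x↦321x: [202, 15, 13, 57, 118, 148, 174]… (length divides ord_343(321)).
Cycle type of π: 98×3 + 14×3 + 2×3 + 1; total 10 cycles.
10 cycles on 343: each ℓ→(−1)^(ℓ−1), product (−1)^333 = -1.
Zolotarev: (321|343) = -1, matching the cycle-count sign.

-1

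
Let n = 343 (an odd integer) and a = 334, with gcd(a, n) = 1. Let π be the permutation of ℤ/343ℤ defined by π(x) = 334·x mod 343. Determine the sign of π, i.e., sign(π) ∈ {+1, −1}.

-1

Start at x=270: 270 → 314 → 261 → 52 → 218 → 96 → 165 → … (one orbit).
π_334 has 4 disjoint cycles with lengths [294, 42, 6, 1] on {0,…,342}.
343 − 4 = 339 transpositions; sign(π) = (−1)^339 = -1.
(334|343)_J = -1 (Zolotarev's lemma cross-check).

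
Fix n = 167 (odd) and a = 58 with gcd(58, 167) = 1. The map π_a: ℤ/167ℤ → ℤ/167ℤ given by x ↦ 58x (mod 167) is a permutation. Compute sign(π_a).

Orbit of 84 under x↦58x: [84, 29, 12, 28, 121, 4, 65]… (length divides ord_167(58)).
Decompose π into cycles: lengths [83, 83, 1] (3 cycles, including the fixed point 0).
3 cycles on 167: each ℓ→(−1)^(ℓ−1), product (−1)^164 = +1.
Check: (58/167) = +1 by Zolotarev.

+1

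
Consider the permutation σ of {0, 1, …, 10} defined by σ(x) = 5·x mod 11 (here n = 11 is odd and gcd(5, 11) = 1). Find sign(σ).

+1

Orbit of 4 under x↦5x: [4, 9, 1, 5, 3]… (length divides ord_11(5)).
π_5 has 3 disjoint cycles with lengths [5, 5, 1] on {0,…,10}.
11 − 3 = 8 transpositions; sign(π) = (−1)^8 = +1.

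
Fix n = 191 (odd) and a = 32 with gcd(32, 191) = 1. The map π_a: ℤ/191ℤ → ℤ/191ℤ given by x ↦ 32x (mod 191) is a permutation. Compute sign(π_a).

Start at x=6: 6 → 1 → 32 → 69 → 107 → 177 → 125 → … (one orbit).
π_32 has 11 disjoint cycles with lengths [19, 19, 19, 19, 19, 19, 19, 19, 19, 19, 1] on {0,…,190}.
191 − 11 = 180 transpositions; sign(π) = (−1)^180 = +1.

+1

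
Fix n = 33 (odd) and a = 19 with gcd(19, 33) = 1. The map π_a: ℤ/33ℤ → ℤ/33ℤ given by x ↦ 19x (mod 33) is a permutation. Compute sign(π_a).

-1

Orbit of 25 under x↦19x: [25, 13, 16, 7, 1, 19, 31]… (length divides ord_33(19)).
The orbit structure of x ↦ 19x mod 33: 6 orbits of sizes [10, 10, 10, 1, 1, 1].
n − c = 33 − 6 = 27; sign = (−1)^27 = -1.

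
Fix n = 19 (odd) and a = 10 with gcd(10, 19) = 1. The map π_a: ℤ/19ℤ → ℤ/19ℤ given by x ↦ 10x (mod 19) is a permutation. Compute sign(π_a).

-1

Start at x=13: 13 → 16 → 8 → 4 → 2 → 1 → 10 → … (one orbit).
2 cycles of lengths [18, 1].
With 2 cycles on 19 points, sign = (−1)^{19−2} = -1.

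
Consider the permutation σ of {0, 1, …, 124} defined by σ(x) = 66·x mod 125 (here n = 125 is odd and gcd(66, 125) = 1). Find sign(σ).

Orbit of 96 under x↦66x: [96, 86, 51, 116, 31, 46, 36]… (length divides ord_125(66)).
Cycle lengths of π_66 on ℤ/125ℤ: [25, 25, 25, 25, 5, 5, 5, 5, 1, 1, 1, 1, 1]; 13 cycles in total.
n − c = 125 − 13 = 112; sign = (−1)^112 = +1.
Zolotarev: (66|125) = +1, matching the cycle-count sign.

+1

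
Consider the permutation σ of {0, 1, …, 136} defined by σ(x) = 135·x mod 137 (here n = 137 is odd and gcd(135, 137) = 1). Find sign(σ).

+1

Trace 8: π^k(8) = [8, 121, 32, 73, 128, 18, 101] for k=0..6.
The orbit structure of x ↦ 135x mod 137: 3 orbits of sizes [68, 68, 1].
137 − 3 = 134 transpositions; sign(π) = (−1)^134 = +1.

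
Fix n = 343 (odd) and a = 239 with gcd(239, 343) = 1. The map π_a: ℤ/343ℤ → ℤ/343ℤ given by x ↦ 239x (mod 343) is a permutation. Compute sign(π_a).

+1

Start at x=92: 92 → 36 → 29 → 71 → 162 → 302 → 148 → … (one orbit).
Cycle type of π: 49×6 + 7×6 + 1×7; total 19 cycles.
n − c = 343 − 19 = 324; sign = (−1)^324 = +1.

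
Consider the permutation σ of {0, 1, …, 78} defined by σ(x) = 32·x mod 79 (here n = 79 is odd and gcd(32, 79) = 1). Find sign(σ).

+1

Start at x=25: 25 → 10 → 4 → 49 → 67 → 11 → 36 → … (one orbit).
Decompose π into cycles: lengths [39, 39, 1] (3 cycles, including the fixed point 0).
Σ(ℓ_i−1) = 79−3 = 76; sign = (−1)^76 = +1.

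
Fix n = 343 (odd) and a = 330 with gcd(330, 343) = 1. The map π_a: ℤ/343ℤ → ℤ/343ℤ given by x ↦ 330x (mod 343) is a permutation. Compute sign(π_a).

+1

Orbit of 99 under x↦330x: [99, 85, 267, 302, 190, 274, 211]… (length divides ord_343(330)).
Cycle type of π: 49×6 + 7×6 + 1×7; total 19 cycles.
Σ(ℓ_i−1) = 343−19 = 324; sign = (−1)^324 = +1.
The Jacobi symbol (330|343) = +1 (Zolotarev) agrees.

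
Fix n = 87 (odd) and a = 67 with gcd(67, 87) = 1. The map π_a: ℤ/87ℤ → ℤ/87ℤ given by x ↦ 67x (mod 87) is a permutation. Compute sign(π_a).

Orbit of 34 under x↦67x: [34, 16, 28, 49, 64, 25, 22]… (length divides ord_87(67)).
Cycle lengths of π_67 on ℤ/87ℤ: [14, 14, 14, 14, 14, 14, 1, 1, 1]; 9 cycles in total.
sign(π) = (−1)^{n − #cycles} = (−1)^{87−9} = (−1)^78 = +1.
Zolotarev: (67|87) = +1, matching the cycle-count sign.

+1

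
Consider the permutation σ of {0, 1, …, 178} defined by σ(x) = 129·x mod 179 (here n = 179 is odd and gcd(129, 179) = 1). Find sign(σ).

Trace 117: π^k(117) = [117, 57, 14, 16, 95, 83, 146] for k=0..6.
3 cycles of lengths [89, 89, 1].
3 cycles on 179: each ℓ→(−1)^(ℓ−1), product (−1)^176 = +1.
Via Zolotarev, sign(π_{129}) = (129|179) = +1.

+1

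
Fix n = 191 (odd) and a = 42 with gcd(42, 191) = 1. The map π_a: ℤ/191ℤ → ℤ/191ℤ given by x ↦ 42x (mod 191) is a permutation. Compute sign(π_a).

Orbit of 171 under x↦42x: [171, 115, 55, 18, 183, 46, 22]… (length divides ord_191(42)).
2 cycles of lengths [190, 1].
191 − 2 = 189 transpositions; sign(π) = (−1)^189 = -1.
The Jacobi symbol (42|191) = -1 (Zolotarev) agrees.

-1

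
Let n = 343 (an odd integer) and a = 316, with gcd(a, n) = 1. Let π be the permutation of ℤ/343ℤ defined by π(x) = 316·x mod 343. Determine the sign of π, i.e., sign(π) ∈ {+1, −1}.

Start at x=323: 323 → 197 → 169 → 239 → 64 → 330 → 8 → … (one orbit).
19 cycles of lengths [49, 49, 49, 49, 49, 49, 7, 7, 7, 7, 7, 7, 1, 1, 1, 1, 1, 1, 1].
n − c = 343 − 19 = 324; sign = (−1)^324 = +1.

+1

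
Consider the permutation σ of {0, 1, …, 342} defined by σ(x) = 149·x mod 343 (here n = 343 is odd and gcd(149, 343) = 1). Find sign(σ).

Start at x=141: 141 → 86 → 123 → 148 → 100 → 151 → 204 → … (one orbit).
π_149 has 7 disjoint cycles with lengths [147, 147, 21, 21, 3, 3, 1] on {0,…,342}.
n − c = 343 − 7 = 336; sign = (−1)^336 = +1.
(149|343)_J = +1 (Zolotarev's lemma cross-check).

+1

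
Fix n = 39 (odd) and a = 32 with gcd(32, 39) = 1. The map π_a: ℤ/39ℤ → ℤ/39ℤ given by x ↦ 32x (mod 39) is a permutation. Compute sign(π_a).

Start at x=22: 22 → 2 → 25 → 20 → 16 → 5 → 4 → … (one orbit).
Cycle type of π: 12×3 + 2 + 1; total 5 cycles.
39 − 5 = 34 transpositions; sign(π) = (−1)^34 = +1.

+1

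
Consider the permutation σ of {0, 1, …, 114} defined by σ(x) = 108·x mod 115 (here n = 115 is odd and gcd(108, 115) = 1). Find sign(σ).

Orbit of 27 under x↦108x: [27, 41, 58, 54, 82, 1, 108]… (length divides ord_115(108)).
Cycle lengths of π_108 on ℤ/115ℤ: [44, 44, 11, 11, 4, 1]; 6 cycles in total.
6 cycles on 115: each ℓ→(−1)^(ℓ−1), product (−1)^109 = -1.

-1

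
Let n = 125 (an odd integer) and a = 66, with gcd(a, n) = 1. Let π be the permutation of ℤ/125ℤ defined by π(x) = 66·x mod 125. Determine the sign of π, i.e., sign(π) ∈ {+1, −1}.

Start at x=36: 36 → 1 → 66 → 106 → 121 → 111 → 76 → … (one orbit).
Cycle lengths of π_66 on ℤ/125ℤ: [25, 25, 25, 25, 5, 5, 5, 5, 1, 1, 1, 1, 1]; 13 cycles in total.
sign(π) = (−1)^{n − #cycles} = (−1)^{125−13} = (−1)^112 = +1.
(66|125)_J = +1 (Zolotarev's lemma cross-check).

+1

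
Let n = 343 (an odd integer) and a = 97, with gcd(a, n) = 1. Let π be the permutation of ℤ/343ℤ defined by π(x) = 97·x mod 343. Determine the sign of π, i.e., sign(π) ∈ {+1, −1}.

Start at x=342: 342 → 246 → 195 → 50 → 48 → 197 → 244 → … (one orbit).
46 cycles of lengths [14, 14, 14, 14, 14, 14, 14, 14, 14, 14, 14, 14, 14, 14, 14, 14, 14, 14, 14, 14, 14, 2, 2, 2, 2, 2, 2, 2, 2, 2, 2, 2, 2, 2, 2, 2, 2, 2, 2, 2, 2, 2, 2, 2, 2, 1].
sign(π) = (−1)^{n − #cycles} = (−1)^{343−46} = (−1)^297 = -1.
Zolotarev: (97|343) = -1, matching the cycle-count sign.

-1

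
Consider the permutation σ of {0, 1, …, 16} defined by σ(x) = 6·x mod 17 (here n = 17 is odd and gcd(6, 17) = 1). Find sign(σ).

-1

Orbit of 10 under x↦6x: [10, 9, 3, 1, 6, 2, 12]… (length divides ord_17(6)).
Decompose π into cycles: lengths [16, 1] (2 cycles, including the fixed point 0).
n − c = 17 − 2 = 15; sign = (−1)^15 = -1.
Zolotarev: (6|17) = -1, matching the cycle-count sign.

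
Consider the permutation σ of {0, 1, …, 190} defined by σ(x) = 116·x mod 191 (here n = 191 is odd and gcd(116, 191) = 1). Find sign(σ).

Start at x=102: 102 → 181 → 177 → 95 → 133 → 148 → 169 → … (one orbit).
π_116 has 2 disjoint cycles with lengths [190, 1] on {0,…,190}.
Σ(ℓ_i−1) = 191−2 = 189; sign = (−1)^189 = -1.
Via Zolotarev, sign(π_{116}) = (116|191) = -1.

-1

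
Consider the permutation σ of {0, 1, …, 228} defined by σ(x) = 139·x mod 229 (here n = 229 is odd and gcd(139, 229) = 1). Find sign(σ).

Orbit of 79 under x↦139x: [79, 218, 74, 210, 107, 217, 164]… (length divides ord_229(139)).
Decompose π into cycles: lengths [228, 1] (2 cycles, including the fixed point 0).
2 cycles on 229: each ℓ→(−1)^(ℓ−1), product (−1)^227 = -1.
Zolotarev: (139|229) = -1, matching the cycle-count sign.

-1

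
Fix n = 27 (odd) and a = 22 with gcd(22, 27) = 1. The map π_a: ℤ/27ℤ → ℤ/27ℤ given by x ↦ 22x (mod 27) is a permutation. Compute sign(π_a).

Orbit of 4 under x↦22x: [4, 7, 19, 13, 16, 1, 22]… (length divides ord_27(22)).
π_22 has 7 disjoint cycles with lengths [9, 9, 3, 3, 1, 1, 1] on {0,…,26}.
With 7 cycles on 27 points, sign = (−1)^{27−7} = +1.

+1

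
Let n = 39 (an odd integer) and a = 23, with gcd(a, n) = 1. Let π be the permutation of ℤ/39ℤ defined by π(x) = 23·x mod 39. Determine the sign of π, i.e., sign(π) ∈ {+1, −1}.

Trace 23: π^k(23) = [23, 22, 38, 16, 17, 1] for k=0..5.
8 cycles of lengths [6, 6, 6, 6, 6, 6, 2, 1].
8 cycles on 39: each ℓ→(−1)^(ℓ−1), product (−1)^31 = -1.

-1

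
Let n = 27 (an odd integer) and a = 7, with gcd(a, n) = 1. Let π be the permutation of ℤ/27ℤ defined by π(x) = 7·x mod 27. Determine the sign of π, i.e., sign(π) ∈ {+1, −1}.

+1

Start at x=16: 16 → 4 → 1 → 7 → 22 → 19 → 25 → … (one orbit).
7 cycles of lengths [9, 9, 3, 3, 1, 1, 1].
7 cycles on 27: each ℓ→(−1)^(ℓ−1), product (−1)^20 = +1.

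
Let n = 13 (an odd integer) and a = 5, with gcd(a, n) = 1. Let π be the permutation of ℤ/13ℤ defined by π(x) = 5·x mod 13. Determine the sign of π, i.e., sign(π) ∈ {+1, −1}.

Start at x=8: 8 → 1 → 5 → 12 → 8 (one orbit).
Cycle type of π: 4×3 + 1; total 4 cycles.
n − c = 13 − 4 = 9; sign = (−1)^9 = -1.
The Jacobi symbol (5|13) = -1 (Zolotarev) agrees.

-1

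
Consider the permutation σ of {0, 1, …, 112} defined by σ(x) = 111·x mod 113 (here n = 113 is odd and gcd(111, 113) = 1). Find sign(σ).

+1

Orbit of 7 under x↦111x: [7, 99, 28, 57, 112, 2, 109]… (length divides ord_113(111)).
Cycle type of π: 28×4 + 1; total 5 cycles.
5 cycles on 113: each ℓ→(−1)^(ℓ−1), product (−1)^108 = +1.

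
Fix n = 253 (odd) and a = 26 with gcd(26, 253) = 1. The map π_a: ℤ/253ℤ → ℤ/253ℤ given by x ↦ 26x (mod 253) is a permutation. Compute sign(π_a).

+1

Trace 234: π^k(234) = [234, 12, 59, 16, 163, 190, 133] for k=0..6.
Cycle lengths of π_26 on ℤ/253ℤ: [55, 55, 55, 55, 11, 11, 5, 5, 1]; 9 cycles in total.
With 9 cycles on 253 points, sign = (−1)^{253−9} = +1.
The Jacobi symbol (26|253) = +1 (Zolotarev) agrees.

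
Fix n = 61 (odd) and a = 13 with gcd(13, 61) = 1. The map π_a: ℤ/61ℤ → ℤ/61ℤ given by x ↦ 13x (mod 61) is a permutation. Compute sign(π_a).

Orbit of 47 under x↦13x: [47, 1, 13]… (length divides ord_61(13)).
Cycle type of π: 3×20 + 1; total 21 cycles.
sign(π) = (−1)^{n − #cycles} = (−1)^{61−21} = (−1)^40 = +1.
Via Zolotarev, sign(π_{13}) = (13|61) = +1.

+1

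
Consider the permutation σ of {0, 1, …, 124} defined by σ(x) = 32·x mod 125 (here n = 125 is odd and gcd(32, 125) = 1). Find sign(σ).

-1

Start at x=74: 74 → 118 → 26 → 82 → 124 → 93 → 101 → … (one orbit).
12 cycles of lengths [20, 20, 20, 20, 20, 4, 4, 4, 4, 4, 4, 1].
n − c = 125 − 12 = 113; sign = (−1)^113 = -1.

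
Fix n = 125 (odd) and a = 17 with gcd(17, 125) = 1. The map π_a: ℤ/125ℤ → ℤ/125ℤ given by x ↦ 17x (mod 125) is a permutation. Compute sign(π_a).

-1

Orbit of 76 under x↦17x: [76, 42, 89, 13, 96, 7, 119]… (length divides ord_125(17)).
Cycle type of π: 100 + 20 + 4 + 1; total 4 cycles.
sign(π) = (−1)^{n − #cycles} = (−1)^{125−4} = (−1)^121 = -1.
Check: (17/125) = -1 by Zolotarev.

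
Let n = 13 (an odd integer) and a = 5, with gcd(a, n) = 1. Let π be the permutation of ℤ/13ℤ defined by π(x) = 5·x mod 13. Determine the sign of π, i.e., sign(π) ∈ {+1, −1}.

Orbit of 5 under x↦5x: [5, 12, 8, 1]… (length divides ord_13(5)).
π_5 has 4 disjoint cycles with lengths [4, 4, 4, 1] on {0,…,12}.
Σ(ℓ_i−1) = 13−4 = 9; sign = (−1)^9 = -1.

-1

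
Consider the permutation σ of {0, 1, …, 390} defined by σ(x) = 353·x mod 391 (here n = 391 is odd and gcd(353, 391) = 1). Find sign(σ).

+1

Start at x=305: 305 → 140 → 154 → 13 → 288 → 4 → 239 → … (one orbit).
15 cycles of lengths [44, 44, 44, 44, 44, 44, 44, 44, 11, 11, 4, 4, 4, 4, 1].
Σ(ℓ_i−1) = 391−15 = 376; sign = (−1)^376 = +1.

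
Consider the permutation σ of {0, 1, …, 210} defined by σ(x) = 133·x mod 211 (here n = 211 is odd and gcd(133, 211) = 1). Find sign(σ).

-1

Orbit of 122 under x↦133x: [122, 190, 161, 102, 62, 17, 151]… (length divides ord_211(133)).
The orbit structure of x ↦ 133x mod 211: 2 orbits of sizes [210, 1].
With 2 cycles on 211 points, sign = (−1)^{211−2} = -1.
Check: (133/211) = -1 by Zolotarev.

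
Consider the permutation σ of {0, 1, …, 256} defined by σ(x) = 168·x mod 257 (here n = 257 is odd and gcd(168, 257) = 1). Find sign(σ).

Orbit of 1 under x↦168x: [1, 168, 211, 239, 60, 57, 67]… (length divides ord_257(168)).
3 cycles of lengths [128, 128, 1].
257 − 3 = 254 transpositions; sign(π) = (−1)^254 = +1.
Check: (168/257) = +1 by Zolotarev.

+1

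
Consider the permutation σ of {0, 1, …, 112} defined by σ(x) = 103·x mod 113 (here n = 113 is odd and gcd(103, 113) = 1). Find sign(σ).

-1

Start at x=86: 86 → 44 → 12 → 106 → 70 → 91 → 107 → … (one orbit).
2 cycles of lengths [112, 1].
2 cycles on 113: each ℓ→(−1)^(ℓ−1), product (−1)^111 = -1.
Check: (103/113) = -1 by Zolotarev.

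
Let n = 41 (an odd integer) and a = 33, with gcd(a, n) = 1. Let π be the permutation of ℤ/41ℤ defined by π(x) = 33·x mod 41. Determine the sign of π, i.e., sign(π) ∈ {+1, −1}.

Orbit of 18 under x↦33x: [18, 20, 4, 9, 10, 2, 25]… (length divides ord_41(33)).
3 cycles of lengths [20, 20, 1].
41 − 3 = 38 transpositions; sign(π) = (−1)^38 = +1.
(33|41)_J = +1 (Zolotarev's lemma cross-check).

+1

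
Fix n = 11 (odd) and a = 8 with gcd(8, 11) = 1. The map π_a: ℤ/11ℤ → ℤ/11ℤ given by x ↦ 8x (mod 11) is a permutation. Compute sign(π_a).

Orbit of 10 under x↦8x: [10, 3, 2, 5, 7, 1, 8]… (length divides ord_11(8)).
2 cycles of lengths [10, 1].
n − c = 11 − 2 = 9; sign = (−1)^9 = -1.

-1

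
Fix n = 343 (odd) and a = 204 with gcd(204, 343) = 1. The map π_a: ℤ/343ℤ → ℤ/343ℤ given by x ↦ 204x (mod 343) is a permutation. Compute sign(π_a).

+1

Start at x=99: 99 → 302 → 211 → 169 → 176 → 232 → 337 → … (one orbit).
19 cycles of lengths [49, 49, 49, 49, 49, 49, 7, 7, 7, 7, 7, 7, 1, 1, 1, 1, 1, 1, 1].
Σ(ℓ_i−1) = 343−19 = 324; sign = (−1)^324 = +1.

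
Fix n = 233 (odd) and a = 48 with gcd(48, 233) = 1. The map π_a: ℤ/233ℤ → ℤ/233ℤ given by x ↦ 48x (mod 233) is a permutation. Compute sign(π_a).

Start at x=89: 89 → 78 → 16 → 69 → 50 → 70 → 98 → … (one orbit).
Cycle type of π: 232 + 1; total 2 cycles.
Σ(ℓ_i−1) = 233−2 = 231; sign = (−1)^231 = -1.

-1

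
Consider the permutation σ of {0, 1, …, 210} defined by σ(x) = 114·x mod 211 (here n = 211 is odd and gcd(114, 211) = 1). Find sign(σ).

+1

Trace 183: π^k(183) = [183, 184, 87, 1, 114, 125, 113] for k=0..6.
Cycle lengths of π_114 on ℤ/211ℤ: [35, 35, 35, 35, 35, 35, 1]; 7 cycles in total.
7 cycles on 211: each ℓ→(−1)^(ℓ−1), product (−1)^204 = +1.
The Jacobi symbol (114|211) = +1 (Zolotarev) agrees.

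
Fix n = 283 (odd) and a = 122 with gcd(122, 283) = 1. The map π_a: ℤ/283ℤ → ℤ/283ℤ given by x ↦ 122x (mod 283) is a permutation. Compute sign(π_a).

-1

Trace 253: π^k(253) = [253, 19, 54, 79, 16, 254, 141] for k=0..6.
Cycle lengths of π_122 on ℤ/283ℤ: [94, 94, 94, 1]; 4 cycles in total.
Σ(ℓ_i−1) = 283−4 = 279; sign = (−1)^279 = -1.
Check: (122/283) = -1 by Zolotarev.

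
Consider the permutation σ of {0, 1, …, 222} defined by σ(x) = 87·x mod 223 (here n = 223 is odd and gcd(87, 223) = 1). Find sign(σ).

Trace 157: π^k(157) = [157, 56, 189, 164, 219, 98, 52] for k=0..6.
Cycle type of π: 74×3 + 1; total 4 cycles.
223 − 4 = 219 transpositions; sign(π) = (−1)^219 = -1.

-1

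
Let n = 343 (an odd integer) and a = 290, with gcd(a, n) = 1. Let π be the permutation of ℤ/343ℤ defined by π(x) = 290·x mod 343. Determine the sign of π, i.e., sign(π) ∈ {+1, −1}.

Trace 311: π^k(311) = [311, 324, 321, 137, 285, 330, 3] for k=0..6.
4 cycles of lengths [294, 42, 6, 1].
343 − 4 = 339 transpositions; sign(π) = (−1)^339 = -1.
Via Zolotarev, sign(π_{290}) = (290|343) = -1.

-1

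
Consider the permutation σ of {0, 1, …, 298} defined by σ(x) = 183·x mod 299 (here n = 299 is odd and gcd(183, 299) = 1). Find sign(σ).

-1

Orbit of 1 under x↦183x: [1, 183]… (length divides ord_299(183)).
π_183 has 156 disjoint cycles with lengths [2, 2, 2, 2, 2, 2, 2, 2, 2, 2, 2, 2, 2, 2, 2, 2, 2, 2, 2, 2, 2, 2, 2, 2, 2, 2, 2, 2, 2, 2, 2, 2, 2, 2, 2, 2, 2, 2, 2, 2, 2, 2, 2, 2, 2, 2, 2, 2, 2, 2, 2, 2, 2, 2, 2, 2, 2, 2, 2, 2, 2, 2, 2, 2, 2, 2, 2, 2, 2, 2, 2, 2, 2, 2, 2, 2, 2, 2, 2, 2, 2, 2, 2, 2, 2, 2, 2, 2, 2, 2, 2, 2, 2, 2, 2, 2, 2, 2, 2, 2, 2, 2, 2, 2, 2, 2, 2, 2, 2, 2, 2, 2, 2, 2, 2, 2, 2, 2, 2, 2, 2, 2, 2, 2, 2, 2, 2, 2, 2, 2, 2, 2, 2, 2, 2, 2, 2, 2, 2, 2, 2, 2, 2, 1, 1, 1, 1, 1, 1, 1, 1, 1, 1, 1, 1, 1] on {0,…,298}.
sign(π) = (−1)^{n − #cycles} = (−1)^{299−156} = (−1)^143 = -1.
(183|299)_J = -1 (Zolotarev's lemma cross-check).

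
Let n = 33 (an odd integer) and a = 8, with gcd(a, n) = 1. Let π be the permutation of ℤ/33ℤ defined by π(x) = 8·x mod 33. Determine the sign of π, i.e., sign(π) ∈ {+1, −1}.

+1

Trace 16: π^k(16) = [16, 29, 1, 8, 31, 17, 4] for k=0..6.
5 cycles of lengths [10, 10, 10, 2, 1].
Σ(ℓ_i−1) = 33−5 = 28; sign = (−1)^28 = +1.
Check: (8/33) = +1 by Zolotarev.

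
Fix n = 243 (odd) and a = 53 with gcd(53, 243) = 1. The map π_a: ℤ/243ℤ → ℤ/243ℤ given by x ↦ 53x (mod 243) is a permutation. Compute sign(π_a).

-1

Trace 1: π^k(1) = [1, 53, 136, 161, 28, 26, 163] for k=0..6.
Cycle type of π: 18×9 + 6×9 + 2×13 + 1; total 32 cycles.
sign(π) = (−1)^{n − #cycles} = (−1)^{243−32} = (−1)^211 = -1.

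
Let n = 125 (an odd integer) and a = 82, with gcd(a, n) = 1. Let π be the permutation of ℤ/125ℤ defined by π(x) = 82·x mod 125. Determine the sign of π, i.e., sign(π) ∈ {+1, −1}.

Orbit of 74 under x↦82x: [74, 68, 76, 107, 24, 93, 1]… (length divides ord_125(82)).
Decompose π into cycles: lengths [20, 20, 20, 20, 20, 4, 4, 4, 4, 4, 4, 1] (12 cycles, including the fixed point 0).
125 − 12 = 113 transpositions; sign(π) = (−1)^113 = -1.

-1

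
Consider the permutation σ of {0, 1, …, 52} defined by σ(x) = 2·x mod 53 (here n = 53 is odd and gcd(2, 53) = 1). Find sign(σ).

-1

Start at x=52: 52 → 51 → 49 → 45 → 37 → 21 → 42 → … (one orbit).
Cycle type of π: 52 + 1; total 2 cycles.
53 − 2 = 51 transpositions; sign(π) = (−1)^51 = -1.
(2|53)_J = -1 (Zolotarev's lemma cross-check).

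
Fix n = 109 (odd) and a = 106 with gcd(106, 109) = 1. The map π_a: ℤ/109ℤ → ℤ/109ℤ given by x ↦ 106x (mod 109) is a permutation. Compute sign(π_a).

+1

Trace 27: π^k(27) = [27, 28, 25, 34, 7, 88, 63] for k=0..6.
The orbit structure of x ↦ 106x mod 109: 3 orbits of sizes [54, 54, 1].
Σ(ℓ_i−1) = 109−3 = 106; sign = (−1)^106 = +1.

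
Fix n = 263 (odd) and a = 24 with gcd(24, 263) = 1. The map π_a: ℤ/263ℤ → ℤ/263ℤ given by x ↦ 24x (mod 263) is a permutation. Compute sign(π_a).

+1

Trace 204: π^k(204) = [204, 162, 206, 210, 43, 243, 46] for k=0..6.
Cycle type of π: 131×2 + 1; total 3 cycles.
With 3 cycles on 263 points, sign = (−1)^{263−3} = +1.
(24|263)_J = +1 (Zolotarev's lemma cross-check).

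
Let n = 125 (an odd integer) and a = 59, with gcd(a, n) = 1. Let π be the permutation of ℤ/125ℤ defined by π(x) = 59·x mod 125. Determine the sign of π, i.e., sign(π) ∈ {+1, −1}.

+1

Orbit of 21 under x↦59x: [21, 114, 101, 84, 81, 29, 86]… (length divides ord_125(59)).
The orbit structure of x ↦ 59x mod 125: 7 orbits of sizes [50, 50, 10, 10, 2, 2, 1].
sign(π) = (−1)^{n − #cycles} = (−1)^{125−7} = (−1)^118 = +1.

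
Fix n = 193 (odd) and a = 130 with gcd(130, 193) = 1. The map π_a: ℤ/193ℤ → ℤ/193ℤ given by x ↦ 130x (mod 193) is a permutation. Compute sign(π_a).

+1

Start at x=130: 130 → 109 → 81 → 108 → 144 → 192 → 63 → … (one orbit).
17 cycles of lengths [12, 12, 12, 12, 12, 12, 12, 12, 12, 12, 12, 12, 12, 12, 12, 12, 1].
17 cycles on 193: each ℓ→(−1)^(ℓ−1), product (−1)^176 = +1.
Check: (130/193) = +1 by Zolotarev.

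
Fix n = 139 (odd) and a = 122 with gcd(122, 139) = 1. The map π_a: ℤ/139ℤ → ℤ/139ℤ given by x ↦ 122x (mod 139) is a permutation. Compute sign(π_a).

+1

Orbit of 45 under x↦122x: [45, 69, 78, 64, 24, 9, 125]… (length divides ord_139(122)).
π_122 has 3 disjoint cycles with lengths [69, 69, 1] on {0,…,138}.
139 − 3 = 136 transpositions; sign(π) = (−1)^136 = +1.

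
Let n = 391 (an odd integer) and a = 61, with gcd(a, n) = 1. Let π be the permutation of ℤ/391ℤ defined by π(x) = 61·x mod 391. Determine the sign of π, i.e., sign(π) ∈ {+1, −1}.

Orbit of 25 under x↦61x: [25, 352, 358, 333, 372, 14, 72]… (length divides ord_391(61)).
π_61 has 5 disjoint cycles with lengths [176, 176, 22, 16, 1] on {0,…,390}.
n − c = 391 − 5 = 386; sign = (−1)^386 = +1.

+1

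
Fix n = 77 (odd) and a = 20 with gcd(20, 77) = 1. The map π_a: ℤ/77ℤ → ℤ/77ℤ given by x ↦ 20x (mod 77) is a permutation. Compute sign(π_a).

Orbit of 64 under x↦20x: [64, 48, 36, 27, 1, 20, 15]… (length divides ord_77(20)).
π_20 has 12 disjoint cycles with lengths [10, 10, 10, 10, 10, 10, 5, 5, 2, 2, 2, 1] on {0,…,76}.
77 − 12 = 65 transpositions; sign(π) = (−1)^65 = -1.

-1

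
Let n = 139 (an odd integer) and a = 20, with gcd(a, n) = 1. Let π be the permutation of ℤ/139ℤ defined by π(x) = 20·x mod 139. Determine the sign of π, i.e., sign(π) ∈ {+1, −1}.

Trace 6: π^k(6) = [6, 120, 37, 45, 66, 69, 129] for k=0..6.
Cycle type of π: 69×2 + 1; total 3 cycles.
With 3 cycles on 139 points, sign = (−1)^{139−3} = +1.

+1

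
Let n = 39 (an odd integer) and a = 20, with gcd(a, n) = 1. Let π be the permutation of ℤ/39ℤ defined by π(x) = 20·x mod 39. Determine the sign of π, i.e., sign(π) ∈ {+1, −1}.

Orbit of 22 under x↦20x: [22, 11, 25, 32, 16, 8, 4]… (length divides ord_39(20)).
The orbit structure of x ↦ 20x mod 39: 5 orbits of sizes [12, 12, 12, 2, 1].
n − c = 39 − 5 = 34; sign = (−1)^34 = +1.

+1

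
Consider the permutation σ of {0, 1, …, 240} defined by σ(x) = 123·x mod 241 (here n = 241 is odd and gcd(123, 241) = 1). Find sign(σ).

Start at x=160: 160 → 159 → 36 → 90 → 225 → 201 → 141 → … (one orbit).
π_123 has 5 disjoint cycles with lengths [60, 60, 60, 60, 1] on {0,…,240}.
With 5 cycles on 241 points, sign = (−1)^{241−5} = +1.

+1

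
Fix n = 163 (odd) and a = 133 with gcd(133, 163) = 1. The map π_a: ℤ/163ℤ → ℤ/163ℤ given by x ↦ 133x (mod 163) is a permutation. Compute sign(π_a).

+1

Trace 1: π^k(1) = [1, 133, 85, 58, 53, 40, 104] for k=0..6.
The orbit structure of x ↦ 133x mod 163: 19 orbits of sizes [9, 9, 9, 9, 9, 9, 9, 9, 9, 9, 9, 9, 9, 9, 9, 9, 9, 9, 1].
Σ(ℓ_i−1) = 163−19 = 144; sign = (−1)^144 = +1.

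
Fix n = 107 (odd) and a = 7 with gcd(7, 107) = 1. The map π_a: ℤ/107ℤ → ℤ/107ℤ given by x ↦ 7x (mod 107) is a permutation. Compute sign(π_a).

Trace 9: π^k(9) = [9, 63, 13, 91, 102, 72, 76] for k=0..6.
Cycle type of π: 106 + 1; total 2 cycles.
n − c = 107 − 2 = 105; sign = (−1)^105 = -1.
(7|107)_J = -1 (Zolotarev's lemma cross-check).

-1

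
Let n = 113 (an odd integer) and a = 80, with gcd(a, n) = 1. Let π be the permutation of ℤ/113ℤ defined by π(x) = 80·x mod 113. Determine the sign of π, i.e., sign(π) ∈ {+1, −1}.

-1

Trace 84: π^k(84) = [84, 53, 59, 87, 67, 49, 78] for k=0..6.
2 cycles of lengths [112, 1].
113 − 2 = 111 transpositions; sign(π) = (−1)^111 = -1.
(80|113)_J = -1 (Zolotarev's lemma cross-check).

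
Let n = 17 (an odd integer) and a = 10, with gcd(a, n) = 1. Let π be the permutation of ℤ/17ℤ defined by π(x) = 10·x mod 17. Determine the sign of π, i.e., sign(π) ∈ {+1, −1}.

Start at x=4: 4 → 6 → 9 → 5 → 16 → 7 → 2 → … (one orbit).
π_10 has 2 disjoint cycles with lengths [16, 1] on {0,…,16}.
Σ(ℓ_i−1) = 17−2 = 15; sign = (−1)^15 = -1.

-1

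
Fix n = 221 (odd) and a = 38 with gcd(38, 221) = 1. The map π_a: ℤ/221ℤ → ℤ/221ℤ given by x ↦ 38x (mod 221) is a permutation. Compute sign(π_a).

+1

Start at x=118: 118 → 64 → 1 → 38 → 118 (one orbit).
Cycle lengths of π_38 on ℤ/221ℤ: [4, 4, 4, 4, 4, 4, 4, 4, 4, 4, 4, 4, 4, 4, 4, 4, 4, 4, 4, 4, 4, 4, 4, 4, 4, 4, 4, 4, 4, 4, 4, 4, 4, 4, 4, 4, 4, 4, 4, 4, 4, 4, 4, 4, 4, 4, 4, 4, 4, 4, 4, 4, 2, 2, 2, 2, 2, 2, 1]; 59 cycles in total.
n − c = 221 − 59 = 162; sign = (−1)^162 = +1.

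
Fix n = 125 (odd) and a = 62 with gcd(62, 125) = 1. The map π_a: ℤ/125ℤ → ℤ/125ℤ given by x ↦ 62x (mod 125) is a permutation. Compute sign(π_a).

Orbit of 56 under x↦62x: [56, 97, 14, 118, 66, 92, 79]… (length divides ord_125(62)).
Cycle lengths of π_62 on ℤ/125ℤ: [100, 20, 4, 1]; 4 cycles in total.
Σ(ℓ_i−1) = 125−4 = 121; sign = (−1)^121 = -1.
(62|125)_J = -1 (Zolotarev's lemma cross-check).

-1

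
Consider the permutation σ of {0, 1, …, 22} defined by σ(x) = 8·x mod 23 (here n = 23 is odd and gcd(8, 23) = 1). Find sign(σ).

Trace 9: π^k(9) = [9, 3, 1, 8, 18, 6, 2] for k=0..6.
3 cycles of lengths [11, 11, 1].
With 3 cycles on 23 points, sign = (−1)^{23−3} = +1.

+1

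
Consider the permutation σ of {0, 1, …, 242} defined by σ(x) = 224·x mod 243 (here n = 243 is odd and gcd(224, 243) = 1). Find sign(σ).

-1

Start at x=233: 233 → 190 → 35 → 64 → 242 → 19 → 125 → … (one orbit).
The orbit structure of x ↦ 224x mod 243: 14 orbits of sizes [54, 54, 54, 18, 18, 18, 6, 6, 6, 2, 2, 2, 2, 1].
Σ(ℓ_i−1) = 243−14 = 229; sign = (−1)^229 = -1.
Zolotarev: (224|243) = -1, matching the cycle-count sign.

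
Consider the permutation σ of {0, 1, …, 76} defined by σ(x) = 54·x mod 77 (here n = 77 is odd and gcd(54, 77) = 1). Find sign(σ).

+1

Trace 54: π^k(54) = [54, 67, 76, 23, 10, 1] for k=0..5.
The orbit structure of x ↦ 54x mod 77: 17 orbits of sizes [6, 6, 6, 6, 6, 6, 6, 6, 6, 6, 6, 2, 2, 2, 2, 2, 1].
With 17 cycles on 77 points, sign = (−1)^{77−17} = +1.
(54|77)_J = +1 (Zolotarev's lemma cross-check).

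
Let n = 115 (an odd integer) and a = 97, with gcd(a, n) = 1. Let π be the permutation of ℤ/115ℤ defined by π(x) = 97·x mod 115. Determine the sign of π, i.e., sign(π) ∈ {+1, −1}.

+1

Start at x=68: 68 → 41 → 67 → 59 → 88 → 26 → 107 → … (one orbit).
The orbit structure of x ↦ 97x mod 115: 5 orbits of sizes [44, 44, 22, 4, 1].
5 cycles on 115: each ℓ→(−1)^(ℓ−1), product (−1)^110 = +1.
(97|115)_J = +1 (Zolotarev's lemma cross-check).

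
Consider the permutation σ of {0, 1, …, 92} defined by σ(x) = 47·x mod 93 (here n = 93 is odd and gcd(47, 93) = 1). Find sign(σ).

-1

Trace 47: π^k(47) = [47, 70, 35, 64, 32, 16, 8] for k=0..6.
Cycle type of π: 10×6 + 5×6 + 2 + 1; total 14 cycles.
sign(π) = (−1)^{n − #cycles} = (−1)^{93−14} = (−1)^79 = -1.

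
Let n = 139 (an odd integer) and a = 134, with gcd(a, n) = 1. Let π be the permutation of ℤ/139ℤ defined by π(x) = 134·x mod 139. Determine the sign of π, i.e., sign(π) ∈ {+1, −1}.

-1

Orbit of 11 under x↦134x: [11, 84, 136, 15, 64, 97, 71]… (length divides ord_139(134)).
2 cycles of lengths [138, 1].
sign(π) = (−1)^{n − #cycles} = (−1)^{139−2} = (−1)^137 = -1.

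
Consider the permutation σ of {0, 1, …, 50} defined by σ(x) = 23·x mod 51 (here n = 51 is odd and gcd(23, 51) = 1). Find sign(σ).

+1

Trace 14: π^k(14) = [14, 16, 11, 49, 5, 13, 44] for k=0..6.
Cycle type of π: 16×3 + 2 + 1; total 5 cycles.
Σ(ℓ_i−1) = 51−5 = 46; sign = (−1)^46 = +1.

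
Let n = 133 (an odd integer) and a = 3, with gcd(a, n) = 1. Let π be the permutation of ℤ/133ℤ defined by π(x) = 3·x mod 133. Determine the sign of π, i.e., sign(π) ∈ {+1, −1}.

Trace 44: π^k(44) = [44, 132, 130, 124, 106, 52, 23] for k=0..6.
The orbit structure of x ↦ 3x mod 133: 9 orbits of sizes [18, 18, 18, 18, 18, 18, 18, 6, 1].
9 cycles on 133: each ℓ→(−1)^(ℓ−1), product (−1)^124 = +1.
(3|133)_J = +1 (Zolotarev's lemma cross-check).

+1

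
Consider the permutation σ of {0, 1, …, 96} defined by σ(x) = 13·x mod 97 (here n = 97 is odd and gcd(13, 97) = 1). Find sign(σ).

Start at x=32: 32 → 28 → 73 → 76 → 18 → 40 → 35 → … (one orbit).
Cycle lengths of π_13 on ℤ/97ℤ: [96, 1]; 2 cycles in total.
Σ(ℓ_i−1) = 97−2 = 95; sign = (−1)^95 = -1.

-1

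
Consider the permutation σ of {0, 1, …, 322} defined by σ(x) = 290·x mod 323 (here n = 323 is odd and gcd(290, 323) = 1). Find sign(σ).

Orbit of 188 under x↦290x: [188, 256, 273, 35, 137, 1, 290]… (length divides ord_323(290)).
Cycle lengths of π_290 on ℤ/323ℤ: [9, 9, 9, 9, 9, 9, 9, 9, 9, 9, 9, 9, 9, 9, 9, 9, 9, 9, 9, 9, 9, 9, 9, 9, 9, 9, 9, 9, 9, 9, 9, 9, 9, 9, 1, 1, 1, 1, 1, 1, 1, 1, 1, 1, 1, 1, 1, 1, 1, 1, 1]; 51 cycles in total.
51 cycles on 323: each ℓ→(−1)^(ℓ−1), product (−1)^272 = +1.
Zolotarev: (290|323) = +1, matching the cycle-count sign.

+1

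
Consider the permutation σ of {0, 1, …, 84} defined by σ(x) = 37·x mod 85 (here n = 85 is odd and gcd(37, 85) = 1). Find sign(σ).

Start at x=12: 12 → 19 → 23 → 1 → 37 → 9 → 78 → … (one orbit).
Decompose π into cycles: lengths [16, 16, 16, 16, 16, 4, 1] (7 cycles, including the fixed point 0).
85 − 7 = 78 transpositions; sign(π) = (−1)^78 = +1.
Check: (37/85) = +1 by Zolotarev.

+1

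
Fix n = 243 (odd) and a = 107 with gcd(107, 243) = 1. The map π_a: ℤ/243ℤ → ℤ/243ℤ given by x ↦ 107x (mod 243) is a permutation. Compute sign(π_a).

Trace 161: π^k(161) = [161, 217, 134, 1, 107, 28, 80] for k=0..6.
The orbit structure of x ↦ 107x mod 243: 32 orbits of sizes [18, 18, 18, 18, 18, 18, 18, 18, 18, 6, 6, 6, 6, 6, 6, 6, 6, 6, 2, 2, 2, 2, 2, 2, 2, 2, 2, 2, 2, 2, 2, 1].
sign(π) = (−1)^{n − #cycles} = (−1)^{243−32} = (−1)^211 = -1.

-1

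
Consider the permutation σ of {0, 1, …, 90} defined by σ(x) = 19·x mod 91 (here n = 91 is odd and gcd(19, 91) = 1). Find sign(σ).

Orbit of 1 under x↦19x: [1, 19, 88, 34, 9, 80, 64]… (length divides ord_91(19)).
Decompose π into cycles: lengths [12, 12, 12, 12, 12, 12, 12, 6, 1] (9 cycles, including the fixed point 0).
With 9 cycles on 91 points, sign = (−1)^{91−9} = +1.

+1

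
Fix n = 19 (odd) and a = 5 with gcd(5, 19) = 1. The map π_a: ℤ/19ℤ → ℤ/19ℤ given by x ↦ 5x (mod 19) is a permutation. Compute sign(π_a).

+1

Trace 11: π^k(11) = [11, 17, 9, 7, 16, 4, 1] for k=0..6.
3 cycles of lengths [9, 9, 1].
n − c = 19 − 3 = 16; sign = (−1)^16 = +1.
Via Zolotarev, sign(π_{5}) = (5|19) = +1.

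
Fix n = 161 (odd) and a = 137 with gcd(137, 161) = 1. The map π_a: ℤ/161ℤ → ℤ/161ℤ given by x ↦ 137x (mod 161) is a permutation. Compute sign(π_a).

Start at x=114: 114 → 1 → 137 → 93 → 22 → 116 → 114 (one orbit).
π_137 has 36 disjoint cycles with lengths [6, 6, 6, 6, 6, 6, 6, 6, 6, 6, 6, 6, 6, 6, 6, 6, 6, 6, 6, 6, 6, 6, 3, 3, 2, 2, 2, 2, 2, 2, 2, 2, 2, 2, 2, 1] on {0,…,160}.
Σ(ℓ_i−1) = 161−36 = 125; sign = (−1)^125 = -1.
Via Zolotarev, sign(π_{137}) = (137|161) = -1.

-1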